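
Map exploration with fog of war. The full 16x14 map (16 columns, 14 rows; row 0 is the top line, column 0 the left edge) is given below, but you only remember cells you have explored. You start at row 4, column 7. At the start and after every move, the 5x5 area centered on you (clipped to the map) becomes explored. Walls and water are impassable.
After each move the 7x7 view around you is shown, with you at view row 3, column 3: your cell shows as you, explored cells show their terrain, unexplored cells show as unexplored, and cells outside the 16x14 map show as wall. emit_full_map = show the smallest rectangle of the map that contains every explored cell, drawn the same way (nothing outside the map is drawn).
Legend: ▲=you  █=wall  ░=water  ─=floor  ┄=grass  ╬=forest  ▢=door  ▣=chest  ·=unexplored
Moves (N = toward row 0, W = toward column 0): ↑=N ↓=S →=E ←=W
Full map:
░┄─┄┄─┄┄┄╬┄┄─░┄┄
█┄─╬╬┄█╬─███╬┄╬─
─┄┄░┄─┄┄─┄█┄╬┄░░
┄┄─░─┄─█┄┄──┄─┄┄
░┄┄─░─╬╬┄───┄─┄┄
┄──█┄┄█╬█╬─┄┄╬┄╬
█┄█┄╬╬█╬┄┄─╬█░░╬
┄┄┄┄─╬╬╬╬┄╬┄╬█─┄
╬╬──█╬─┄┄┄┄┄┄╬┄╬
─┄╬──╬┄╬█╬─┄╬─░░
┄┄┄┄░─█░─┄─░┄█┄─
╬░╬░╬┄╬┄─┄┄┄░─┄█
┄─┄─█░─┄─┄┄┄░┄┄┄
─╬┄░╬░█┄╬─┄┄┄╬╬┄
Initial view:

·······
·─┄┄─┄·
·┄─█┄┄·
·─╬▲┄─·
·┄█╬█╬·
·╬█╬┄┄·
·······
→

·······
─┄┄─┄█·
┄─█┄┄─·
─╬╬▲──·
┄█╬█╬─·
╬█╬┄┄─·
·······

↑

·······
·█╬─██·
─┄┄─┄█·
┄─█▲┄─·
─╬╬┄──·
┄█╬█╬─·
╬█╬┄┄─·

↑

███████
·┄┄┄╬┄·
·█╬─██·
─┄┄▲┄█·
┄─█┄┄─·
─╬╬┄──·
┄█╬█╬─·

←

███████
·─┄┄┄╬┄
·┄█╬─██
·─┄▲─┄█
·┄─█┄┄─
·─╬╬┄──
·┄█╬█╬─

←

███████
·┄─┄┄┄╬
·╬┄█╬─█
·┄─▲┄─┄
·─┄─█┄┄
·░─╬╬┄─
··┄█╬█╬

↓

·┄─┄┄┄╬
·╬┄█╬─█
·┄─┄┄─┄
·─┄▲█┄┄
·░─╬╬┄─
·┄┄█╬█╬
··╬█╬┄┄

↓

·╬┄█╬─█
·┄─┄┄─┄
·─┄─█┄┄
·░─▲╬┄─
·┄┄█╬█╬
·╬╬█╬┄┄
·······

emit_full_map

┄─┄┄┄╬┄
╬┄█╬─██
┄─┄┄─┄█
─┄─█┄┄─
░─▲╬┄──
┄┄█╬█╬─
╬╬█╬┄┄─

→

╬┄█╬─██
┄─┄┄─┄█
─┄─█┄┄─
░─╬▲┄──
┄┄█╬█╬─
╬╬█╬┄┄─
·······

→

┄█╬─██·
─┄┄─┄█·
┄─█┄┄─·
─╬╬▲──·
┄█╬█╬─·
╬█╬┄┄─·
·······

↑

─┄┄┄╬┄·
┄█╬─██·
─┄┄─┄█·
┄─█▲┄─·
─╬╬┄──·
┄█╬█╬─·
╬█╬┄┄─·

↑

███████
─┄┄┄╬┄·
┄█╬─██·
─┄┄▲┄█·
┄─█┄┄─·
─╬╬┄──·
┄█╬█╬─·

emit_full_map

┄─┄┄┄╬┄
╬┄█╬─██
┄─┄┄▲┄█
─┄─█┄┄─
░─╬╬┄──
┄┄█╬█╬─
╬╬█╬┄┄─


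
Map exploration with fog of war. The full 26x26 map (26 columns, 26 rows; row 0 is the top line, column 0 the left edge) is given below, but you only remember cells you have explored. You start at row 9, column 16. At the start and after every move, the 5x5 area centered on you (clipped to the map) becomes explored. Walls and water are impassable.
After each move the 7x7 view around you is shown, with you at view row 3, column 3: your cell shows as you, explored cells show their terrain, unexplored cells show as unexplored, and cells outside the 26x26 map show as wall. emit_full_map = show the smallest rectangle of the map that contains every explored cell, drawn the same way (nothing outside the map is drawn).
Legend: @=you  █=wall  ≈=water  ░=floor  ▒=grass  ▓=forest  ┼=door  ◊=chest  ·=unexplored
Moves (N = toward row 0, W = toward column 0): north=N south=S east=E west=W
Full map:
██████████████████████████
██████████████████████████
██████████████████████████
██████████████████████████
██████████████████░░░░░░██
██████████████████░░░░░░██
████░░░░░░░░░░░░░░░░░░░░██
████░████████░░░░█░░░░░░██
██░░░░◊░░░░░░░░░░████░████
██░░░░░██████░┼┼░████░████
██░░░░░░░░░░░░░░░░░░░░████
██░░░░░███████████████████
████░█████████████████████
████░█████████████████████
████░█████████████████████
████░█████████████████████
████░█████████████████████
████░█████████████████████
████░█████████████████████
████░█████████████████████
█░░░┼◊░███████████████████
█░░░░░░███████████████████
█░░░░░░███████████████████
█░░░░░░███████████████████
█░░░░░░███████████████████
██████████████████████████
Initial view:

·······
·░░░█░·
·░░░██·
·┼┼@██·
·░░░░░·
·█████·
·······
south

·░░░█░·
·░░░██·
·┼┼░██·
·░░@░░·
·█████·
·█████·
·······

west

··░░░█░
·░░░░██
·░┼┼░██
·░░@░░░
·██████
·██████
·······

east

·░░░█░·
░░░░██·
░┼┼░██·
░░░@░░·
██████·
██████·
·······

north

·······
·░░░█░·
░░░░██·
░┼┼@██·
░░░░░░·
██████·
██████·

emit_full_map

·░░░█░
░░░░██
░┼┼@██
░░░░░░
██████
██████

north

·······
·░░░░░·
·░░░█░·
░░░@██·
░┼┼░██·
░░░░░░·
██████·

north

·······
·████░·
·░░░░░·
·░░@█░·
░░░░██·
░┼┼░██·
░░░░░░·

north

·······
·████░·
·████░·
·░░@░░·
·░░░█░·
░░░░██·
░┼┼░██·

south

·████░·
·████░·
·░░░░░·
·░░@█░·
░░░░██·
░┼┼░██·
░░░░░░·

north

·······
·████░·
·████░·
·░░@░░·
·░░░█░·
░░░░██·
░┼┼░██·

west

·······
·█████░
·█████░
·░░@░░░
·░░░░█░
·░░░░██
·░┼┼░██

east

·······
█████░·
█████░·
░░░@░░·
░░░░█░·
░░░░██·
░┼┼░██·

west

·······
·█████░
·█████░
·░░@░░░
·░░░░█░
·░░░░██
·░┼┼░██

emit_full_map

█████░
█████░
░░@░░░
░░░░█░
░░░░██
░┼┼░██
░░░░░░
██████
██████

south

·█████░
·█████░
·░░░░░░
·░░@░█░
·░░░░██
·░┼┼░██
·░░░░░░

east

█████░·
█████░·
░░░░░░·
░░░@█░·
░░░░██·
░┼┼░██·
░░░░░░·

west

·█████░
·█████░
·░░░░░░
·░░@░█░
·░░░░██
·░┼┼░██
·░░░░░░

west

··█████
·██████
·░░░░░░
·█░@░░█
·░░░░░█
·█░┼┼░█
··░░░░░

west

···████
·██████
·░░░░░░
·██@░░░
·░░░░░░
·██░┼┼░
···░░░░

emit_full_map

··█████░
███████░
░░░░░░░░
██@░░░█░
░░░░░░██
██░┼┼░██
··░░░░░░
··██████
··██████

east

··█████
███████
░░░░░░░
██░@░░█
░░░░░░█
██░┼┼░█
··░░░░░

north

·······
·██████
███████
░░░@░░░
██░░░░█
░░░░░░█
██░┼┼░█

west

·······
·██████
·██████
·░░@░░░
·██░░░░
·░░░░░░
·██░┼┼░

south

·██████
·██████
·░░░░░░
·██@░░░
·░░░░░░
·██░┼┼░
···░░░░

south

·██████
·░░░░░░
·██░░░░
·░░@░░░
·██░┼┼░
·░░░░░░
···████

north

·██████
·██████
·░░░░░░
·██@░░░
·░░░░░░
·██░┼┼░
·░░░░░░

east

███████
███████
░░░░░░░
██░@░░█
░░░░░░█
██░┼┼░█
░░░░░░░

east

██████░
██████░
░░░░░░░
█░░@░█░
░░░░░██
█░┼┼░██
░░░░░░░

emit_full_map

███████░
███████░
░░░░░░░░
██░░@░█░
░░░░░░██
██░┼┼░██
░░░░░░░░
··██████
··██████

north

·······
██████░
██████░
░░░@░░░
█░░░░█░
░░░░░██
█░┼┼░██

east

·······
█████░·
█████░·
░░░@░░·
░░░░█░·
░░░░██·
░┼┼░██·

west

·······
██████░
██████░
░░░@░░░
█░░░░█░
░░░░░██
█░┼┼░██

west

·······
███████
███████
░░░@░░░
██░░░░█
░░░░░░█
██░┼┼░█

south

███████
███████
░░░░░░░
██░@░░█
░░░░░░█
██░┼┼░█
░░░░░░░

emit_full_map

███████░
███████░
░░░░░░░░
██░@░░█░
░░░░░░██
██░┼┼░██
░░░░░░░░
··██████
··██████

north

·······
███████
███████
░░░@░░░
██░░░░█
░░░░░░█
██░┼┼░█


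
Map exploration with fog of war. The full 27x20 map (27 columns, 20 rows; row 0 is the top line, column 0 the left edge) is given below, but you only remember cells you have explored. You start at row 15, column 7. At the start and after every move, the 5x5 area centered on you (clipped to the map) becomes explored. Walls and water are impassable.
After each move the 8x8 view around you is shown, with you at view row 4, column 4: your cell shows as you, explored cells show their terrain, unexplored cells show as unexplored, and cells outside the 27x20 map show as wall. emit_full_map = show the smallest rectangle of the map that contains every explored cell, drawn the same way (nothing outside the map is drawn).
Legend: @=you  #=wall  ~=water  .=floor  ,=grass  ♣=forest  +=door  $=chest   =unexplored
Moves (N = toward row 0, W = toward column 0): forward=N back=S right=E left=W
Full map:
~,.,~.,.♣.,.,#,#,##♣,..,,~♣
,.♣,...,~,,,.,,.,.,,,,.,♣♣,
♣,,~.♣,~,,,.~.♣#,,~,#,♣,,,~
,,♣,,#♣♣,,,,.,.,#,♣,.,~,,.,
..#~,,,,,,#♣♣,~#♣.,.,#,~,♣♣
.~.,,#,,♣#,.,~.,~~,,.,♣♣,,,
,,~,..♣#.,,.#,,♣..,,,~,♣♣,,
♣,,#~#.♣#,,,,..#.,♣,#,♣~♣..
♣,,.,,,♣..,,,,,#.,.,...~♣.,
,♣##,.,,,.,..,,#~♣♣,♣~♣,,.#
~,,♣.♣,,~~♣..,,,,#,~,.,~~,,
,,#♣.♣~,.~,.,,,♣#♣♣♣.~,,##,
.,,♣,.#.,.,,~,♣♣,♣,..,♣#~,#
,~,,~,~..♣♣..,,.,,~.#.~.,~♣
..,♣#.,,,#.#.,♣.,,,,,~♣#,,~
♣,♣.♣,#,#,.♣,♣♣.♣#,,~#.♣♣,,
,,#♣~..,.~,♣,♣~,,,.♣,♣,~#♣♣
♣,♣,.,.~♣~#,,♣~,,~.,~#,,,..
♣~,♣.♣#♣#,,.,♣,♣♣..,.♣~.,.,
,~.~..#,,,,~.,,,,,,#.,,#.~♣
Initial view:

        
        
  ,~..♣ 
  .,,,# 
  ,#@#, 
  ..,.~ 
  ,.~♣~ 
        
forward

        
        
  .#.,. 
  ,~..♣ 
  .,@,# 
  ,#,#, 
  ..,.~ 
  ,.~♣~ 

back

        
  .#.,. 
  ,~..♣ 
  .,,,# 
  ,#@#, 
  ..,.~ 
  ,.~♣~ 
        

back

  .#.,. 
  ,~..♣ 
  .,,,# 
  ,#,#, 
  ..@.~ 
  ,.~♣~ 
  ♣#♣#, 
        

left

   .#.,.
   ,~..♣
  #.,,,#
  ♣,#,#,
  ~.@,.~
  .,.~♣~
  .♣#♣#,
        

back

   ,~..♣
  #.,,,#
  ♣,#,#,
  ~..,.~
  .,@~♣~
  .♣#♣#,
  ..#,, 
########

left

    ,~..
   #.,,,
  .♣,#,#
  ♣~..,.
  ,.@.~♣
  ♣.♣#♣#
  ~..#,,
########

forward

    .#.,
    ,~..
  ♣#.,,,
  .♣,#,#
  ♣~@.,.
  ,.,.~♣
  ♣.♣#♣#
  ~..#,,

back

    ,~..
  ♣#.,,,
  .♣,#,#
  ♣~..,.
  ,.@.~♣
  ♣.♣#♣#
  ~..#,,
########

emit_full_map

  .#.,.
  ,~..♣
♣#.,,,#
.♣,#,#,
♣~..,.~
,.@.~♣~
♣.♣#♣#,
~..#,, 

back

  ♣#.,,,
  .♣,#,#
  ♣~..,.
  ,.,.~♣
  ♣.@#♣#
  ~..#,,
########
########

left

   ♣#.,,
   .♣,#,
  #♣~..,
  ♣,.,.~
  ,♣@♣#♣
  .~..#,
########
########

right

  ♣#.,,,
  .♣,#,#
 #♣~..,.
 ♣,.,.~♣
 ,♣.@#♣#
 .~..#,,
########
########

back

  .♣,#,#
 #♣~..,.
 ♣,.,.~♣
 ,♣.♣#♣#
 .~.@#,,
########
########
########

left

   .♣,#,
  #♣~..,
  ♣,.,.~
  ,♣.♣#♣
  .~@.#,
########
########
########

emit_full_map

   .#.,.
   ,~..♣
 ♣#.,,,#
 .♣,#,#,
#♣~..,.~
♣,.,.~♣~
,♣.♣#♣#,
.~@.#,, 

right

  .♣,#,#
 #♣~..,.
 ♣,.,.~♣
 ,♣.♣#♣#
 .~.@#,,
########
########
########

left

   .♣,#,
  #♣~..,
  ♣,.,.~
  ,♣.♣#♣
  .~@.#,
########
########
########


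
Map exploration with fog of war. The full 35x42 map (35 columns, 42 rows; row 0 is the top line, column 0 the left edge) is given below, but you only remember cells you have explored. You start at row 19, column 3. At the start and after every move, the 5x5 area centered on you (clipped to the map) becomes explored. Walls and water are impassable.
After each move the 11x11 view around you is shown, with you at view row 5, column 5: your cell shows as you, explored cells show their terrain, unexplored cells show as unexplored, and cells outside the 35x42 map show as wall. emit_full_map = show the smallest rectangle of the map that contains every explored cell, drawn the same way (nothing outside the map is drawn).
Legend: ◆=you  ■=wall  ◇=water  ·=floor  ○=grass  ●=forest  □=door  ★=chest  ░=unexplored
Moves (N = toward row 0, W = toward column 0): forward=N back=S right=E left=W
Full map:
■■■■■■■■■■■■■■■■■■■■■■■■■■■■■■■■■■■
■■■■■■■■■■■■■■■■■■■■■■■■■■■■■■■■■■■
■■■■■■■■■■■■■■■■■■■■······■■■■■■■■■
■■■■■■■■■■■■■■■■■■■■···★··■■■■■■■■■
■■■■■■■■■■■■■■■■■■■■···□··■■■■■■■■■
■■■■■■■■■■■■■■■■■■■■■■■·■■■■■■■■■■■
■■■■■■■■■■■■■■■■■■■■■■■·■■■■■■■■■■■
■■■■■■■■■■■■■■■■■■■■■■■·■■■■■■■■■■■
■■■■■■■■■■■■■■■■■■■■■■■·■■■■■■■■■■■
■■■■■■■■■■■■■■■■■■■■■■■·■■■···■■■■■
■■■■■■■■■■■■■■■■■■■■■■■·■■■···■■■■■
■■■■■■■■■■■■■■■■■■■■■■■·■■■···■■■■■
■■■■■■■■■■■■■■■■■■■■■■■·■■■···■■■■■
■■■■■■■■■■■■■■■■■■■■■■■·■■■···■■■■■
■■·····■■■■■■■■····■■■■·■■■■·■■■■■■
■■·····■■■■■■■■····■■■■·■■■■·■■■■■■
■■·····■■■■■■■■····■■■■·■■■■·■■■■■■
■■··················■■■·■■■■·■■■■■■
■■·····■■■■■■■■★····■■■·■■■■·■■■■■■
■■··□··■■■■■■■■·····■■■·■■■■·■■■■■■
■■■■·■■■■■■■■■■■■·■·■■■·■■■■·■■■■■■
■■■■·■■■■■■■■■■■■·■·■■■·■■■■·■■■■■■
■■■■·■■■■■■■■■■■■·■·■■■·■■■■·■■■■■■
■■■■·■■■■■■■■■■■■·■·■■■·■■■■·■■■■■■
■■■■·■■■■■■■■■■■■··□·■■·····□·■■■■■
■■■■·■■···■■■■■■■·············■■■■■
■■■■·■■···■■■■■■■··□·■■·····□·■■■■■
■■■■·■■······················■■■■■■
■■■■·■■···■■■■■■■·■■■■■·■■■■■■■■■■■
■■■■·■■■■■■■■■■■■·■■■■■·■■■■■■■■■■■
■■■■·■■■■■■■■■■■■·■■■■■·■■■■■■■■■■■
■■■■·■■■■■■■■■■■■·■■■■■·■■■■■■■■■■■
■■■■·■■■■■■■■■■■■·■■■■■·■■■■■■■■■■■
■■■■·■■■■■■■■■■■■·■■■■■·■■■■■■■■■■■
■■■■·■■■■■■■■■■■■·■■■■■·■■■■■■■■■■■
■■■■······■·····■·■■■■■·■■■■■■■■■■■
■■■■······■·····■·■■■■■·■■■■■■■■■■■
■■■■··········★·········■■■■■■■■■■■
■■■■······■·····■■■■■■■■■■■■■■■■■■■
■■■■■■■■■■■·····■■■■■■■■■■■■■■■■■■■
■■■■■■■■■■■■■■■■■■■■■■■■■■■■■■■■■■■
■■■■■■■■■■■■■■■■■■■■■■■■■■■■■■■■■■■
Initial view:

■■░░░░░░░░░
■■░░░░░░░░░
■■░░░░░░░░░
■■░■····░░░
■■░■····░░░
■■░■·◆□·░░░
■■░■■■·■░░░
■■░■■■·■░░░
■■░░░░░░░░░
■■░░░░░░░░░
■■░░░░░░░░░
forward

■■░░░░░░░░░
■■░░░░░░░░░
■■░░░░░░░░░
■■░■····░░░
■■░■····░░░
■■░■·◆··░░░
■■░■··□·░░░
■■░■■■·■░░░
■■░■■■·■░░░
■■░░░░░░░░░
■■░░░░░░░░░

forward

■■░░░░░░░░░
■■░░░░░░░░░
■■░░░░░░░░░
■■░■····░░░
■■░■····░░░
■■░■·◆··░░░
■■░■····░░░
■■░■··□·░░░
■■░■■■·■░░░
■■░■■■·■░░░
■■░░░░░░░░░

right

■░░░░░░░░░░
■░░░░░░░░░░
■░░░░░░░░░░
■░■·····░░░
■░■·····░░░
■░■··◆··░░░
■░■·····░░░
■░■··□··░░░
■░■■■·■░░░░
■░■■■·■░░░░
■░░░░░░░░░░

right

░░░░░░░░░░░
░░░░░░░░░░░
░░░░░░░░░░░
░■·····■░░░
░■·····■░░░
░■···◆··░░░
░■·····■░░░
░■··□··■░░░
░■■■·■░░░░░
░■■■·■░░░░░
░░░░░░░░░░░

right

░░░░░░░░░░░
░░░░░░░░░░░
░░░░░░░░░░░
■·····■■░░░
■·····■■░░░
■····◆··░░░
■·····■■░░░
■··□··■■░░░
■■■·■░░░░░░
■■■·■░░░░░░
░░░░░░░░░░░

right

░░░░░░░░░░░
░░░░░░░░░░░
░░░░░░░░░░░
·····■■■░░░
·····■■■░░░
·····◆··░░░
·····■■■░░░
··□··■■■░░░
■■·■░░░░░░░
■■·■░░░░░░░
░░░░░░░░░░░

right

░░░░░░░░░░░
░░░░░░░░░░░
░░░░░░░░░░░
····■■■■░░░
····■■■■░░░
·····◆··░░░
····■■■■░░░
·□··■■■■░░░
■·■░░░░░░░░
■·■░░░░░░░░
░░░░░░░░░░░

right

░░░░░░░░░░░
░░░░░░░░░░░
░░░░░░░░░░░
···■■■■■░░░
···■■■■■░░░
·····◆··░░░
···■■■■■░░░
□··■■■■■░░░
·■░░░░░░░░░
·■░░░░░░░░░
░░░░░░░░░░░

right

░░░░░░░░░░░
░░░░░░░░░░░
░░░░░░░░░░░
··■■■■■■░░░
··■■■■■■░░░
·····◆··░░░
··■■■■■■░░░
··■■■■■■░░░
■░░░░░░░░░░
■░░░░░░░░░░
░░░░░░░░░░░

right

░░░░░░░░░░░
░░░░░░░░░░░
░░░░░░░░░░░
·■■■■■■■░░░
·■■■■■■■░░░
·····◆··░░░
·■■■■■■■░░░
·■■■■■■■░░░
░░░░░░░░░░░
░░░░░░░░░░░
░░░░░░░░░░░

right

░░░░░░░░░░░
░░░░░░░░░░░
░░░░░░░░░░░
■■■■■■■■░░░
■■■■■■■■░░░
·····◆··░░░
■■■■■■■■░░░
■■■■■■■■░░░
░░░░░░░░░░░
░░░░░░░░░░░
░░░░░░░░░░░

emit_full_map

■·····■■■■■■■■
■·····■■■■■■■■
■··········◆··
■·····■■■■■■■■
■··□··■■■■■■■■
■■■·■░░░░░░░░░
■■■·■░░░░░░░░░

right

░░░░░░░░░░░
░░░░░░░░░░░
░░░░░░░░░░░
■■■■■■■·░░░
■■■■■■■·░░░
·····◆··░░░
■■■■■■■★░░░
■■■■■■■·░░░
░░░░░░░░░░░
░░░░░░░░░░░
░░░░░░░░░░░

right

░░░░░░░░░░░
░░░░░░░░░░░
░░░░░░░░░░░
■■■■■■··░░░
■■■■■■··░░░
·····◆··░░░
■■■■■■★·░░░
■■■■■■··░░░
░░░░░░░░░░░
░░░░░░░░░░░
░░░░░░░░░░░

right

░░░░░░░░░░░
░░░░░░░░░░░
░░░░░░░░░░░
■■■■■···░░░
■■■■■···░░░
·····◆··░░░
■■■■■★··░░░
■■■■■···░░░
░░░░░░░░░░░
░░░░░░░░░░░
░░░░░░░░░░░

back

░░░░░░░░░░░
░░░░░░░░░░░
■■■■■···░░░
■■■■■···░░░
········░░░
■■■■■◆··░░░
■■■■■···░░░
░░░■■■■·░░░
░░░░░░░░░░░
░░░░░░░░░░░
░░░░░░░░░░░

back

░░░░░░░░░░░
■■■■■···░░░
■■■■■···░░░
········░░░
■■■■■★··░░░
■■■■■◆··░░░
░░░■■■■·░░░
░░░■■■■·░░░
░░░░░░░░░░░
░░░░░░░░░░░
░░░░░░░░░░░

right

░░░░░░░░░░░
■■■■···░░░░
■■■■···░░░░
········░░░
■■■■★···░░░
■■■■·◆··░░░
░░■■■■·■░░░
░░■■■■·■░░░
░░░░░░░░░░░
░░░░░░░░░░░
░░░░░░░░░░░

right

░░░░░░░░░░░
■■■···░░░░░
■■■···░░░░░
········░░░
■■■★····░░░
■■■··◆··░░░
░■■■■·■·░░░
░■■■■·■·░░░
░░░░░░░░░░░
░░░░░░░░░░░
░░░░░░░░░░░

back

■■■···░░░░░
■■■···░░░░░
········░░░
■■■★····░░░
■■■·····░░░
░■■■■◆■·░░░
░■■■■·■·░░░
░░░■■·■·░░░
░░░░░░░░░░░
░░░░░░░░░░░
░░░░░░░░░░░

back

■■■···░░░░░
········░░░
■■■★····░░░
■■■·····░░░
░■■■■·■·░░░
░■■■■◆■·░░░
░░░■■·■·░░░
░░░■■·■·░░░
░░░░░░░░░░░
░░░░░░░░░░░
░░░░░░░░░░░

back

········░░░
■■■★····░░░
■■■·····░░░
░■■■■·■·░░░
░■■■■·■·░░░
░░░■■◆■·░░░
░░░■■·■·░░░
░░░■■··□░░░
░░░░░░░░░░░
░░░░░░░░░░░
░░░░░░░░░░░

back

■■■★····░░░
■■■·····░░░
░■■■■·■·░░░
░■■■■·■·░░░
░░░■■·■·░░░
░░░■■◆■·░░░
░░░■■··□░░░
░░░■■···░░░
░░░░░░░░░░░
░░░░░░░░░░░
░░░░░░░░░░░

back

■■■·····░░░
░■■■■·■·░░░
░■■■■·■·░░░
░░░■■·■·░░░
░░░■■·■·░░░
░░░■■◆·□░░░
░░░■■···░░░
░░░■■··□░░░
░░░░░░░░░░░
░░░░░░░░░░░
░░░░░░░░░░░

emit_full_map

■·····■■■■■■■■···░░
■·····■■■■■■■■···░░
■··················
■·····■■■■■■■■★····
■··□··■■■■■■■■·····
■■■·■░░░░░░░■■■■·■·
■■■·■░░░░░░░■■■■·■·
░░░░░░░░░░░░░░■■·■·
░░░░░░░░░░░░░░■■·■·
░░░░░░░░░░░░░░■■◆·□
░░░░░░░░░░░░░░■■···
░░░░░░░░░░░░░░■■··□

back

░■■■■·■·░░░
░■■■■·■·░░░
░░░■■·■·░░░
░░░■■·■·░░░
░░░■■··□░░░
░░░■■◆··░░░
░░░■■··□░░░
░░░·····░░░
░░░░░░░░░░░
░░░░░░░░░░░
░░░░░░░░░░░

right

■■■■·■·░░░░
■■■■·■·░░░░
░░■■·■·░░░░
░░■■·■·■░░░
░░■■··□·░░░
░░■■·◆··░░░
░░■■··□·░░░
░░······░░░
░░░░░░░░░░░
░░░░░░░░░░░
░░░░░░░░░░░

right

■■■·■·░░░░░
■■■·■·░░░░░
░■■·■·░░░░░
░■■·■·■■░░░
░■■··□·■░░░
░■■··◆··░░░
░■■··□·■░░░
░·······░░░
░░░░░░░░░░░
░░░░░░░░░░░
░░░░░░░░░░░

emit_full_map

■·····■■■■■■■■···░░░░
■·····■■■■■■■■···░░░░
■··················░░
■·····■■■■■■■■★····░░
■··□··■■■■■■■■·····░░
■■■·■░░░░░░░■■■■·■·░░
■■■·■░░░░░░░■■■■·■·░░
░░░░░░░░░░░░░░■■·■·░░
░░░░░░░░░░░░░░■■·■·■■
░░░░░░░░░░░░░░■■··□·■
░░░░░░░░░░░░░░■■··◆··
░░░░░░░░░░░░░░■■··□·■
░░░░░░░░░░░░░░·······


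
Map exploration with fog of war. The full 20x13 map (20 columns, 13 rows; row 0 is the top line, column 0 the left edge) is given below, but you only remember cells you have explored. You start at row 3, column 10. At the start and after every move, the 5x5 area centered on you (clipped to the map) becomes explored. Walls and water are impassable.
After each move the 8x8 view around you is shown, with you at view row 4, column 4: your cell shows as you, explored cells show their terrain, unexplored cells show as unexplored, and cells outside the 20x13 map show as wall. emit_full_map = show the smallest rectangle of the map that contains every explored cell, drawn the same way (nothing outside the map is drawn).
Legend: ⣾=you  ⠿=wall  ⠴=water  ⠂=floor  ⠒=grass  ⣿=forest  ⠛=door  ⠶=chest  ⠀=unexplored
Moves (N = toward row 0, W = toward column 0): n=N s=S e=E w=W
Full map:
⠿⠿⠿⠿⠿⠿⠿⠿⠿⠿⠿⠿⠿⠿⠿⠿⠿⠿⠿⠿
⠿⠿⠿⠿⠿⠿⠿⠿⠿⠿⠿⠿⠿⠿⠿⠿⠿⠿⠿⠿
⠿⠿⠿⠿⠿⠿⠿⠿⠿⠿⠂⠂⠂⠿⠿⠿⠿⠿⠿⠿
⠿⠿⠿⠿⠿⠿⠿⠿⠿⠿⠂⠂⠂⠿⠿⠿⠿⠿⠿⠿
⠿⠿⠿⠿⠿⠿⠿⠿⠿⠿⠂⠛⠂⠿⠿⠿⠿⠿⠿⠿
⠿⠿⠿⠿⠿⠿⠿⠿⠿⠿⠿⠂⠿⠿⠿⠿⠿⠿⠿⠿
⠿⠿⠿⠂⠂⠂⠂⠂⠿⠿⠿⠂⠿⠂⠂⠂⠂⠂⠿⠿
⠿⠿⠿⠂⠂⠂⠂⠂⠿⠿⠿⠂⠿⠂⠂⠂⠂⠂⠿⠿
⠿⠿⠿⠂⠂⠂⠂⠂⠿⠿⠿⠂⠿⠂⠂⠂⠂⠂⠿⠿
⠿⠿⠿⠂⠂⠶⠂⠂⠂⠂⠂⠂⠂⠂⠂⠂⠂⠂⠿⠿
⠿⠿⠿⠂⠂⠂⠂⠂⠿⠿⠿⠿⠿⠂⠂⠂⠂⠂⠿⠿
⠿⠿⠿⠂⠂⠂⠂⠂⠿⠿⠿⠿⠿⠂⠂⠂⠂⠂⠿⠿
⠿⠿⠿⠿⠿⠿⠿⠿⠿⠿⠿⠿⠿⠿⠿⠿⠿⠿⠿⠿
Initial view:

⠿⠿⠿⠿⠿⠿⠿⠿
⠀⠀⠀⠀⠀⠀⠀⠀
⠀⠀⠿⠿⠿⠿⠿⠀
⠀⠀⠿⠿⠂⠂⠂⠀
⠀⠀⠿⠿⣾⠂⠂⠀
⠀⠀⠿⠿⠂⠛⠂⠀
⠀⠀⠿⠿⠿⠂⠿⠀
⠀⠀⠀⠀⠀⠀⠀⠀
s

⠀⠀⠀⠀⠀⠀⠀⠀
⠀⠀⠿⠿⠿⠿⠿⠀
⠀⠀⠿⠿⠂⠂⠂⠀
⠀⠀⠿⠿⠂⠂⠂⠀
⠀⠀⠿⠿⣾⠛⠂⠀
⠀⠀⠿⠿⠿⠂⠿⠀
⠀⠀⠿⠿⠿⠂⠿⠀
⠀⠀⠀⠀⠀⠀⠀⠀

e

⠀⠀⠀⠀⠀⠀⠀⠀
⠀⠿⠿⠿⠿⠿⠀⠀
⠀⠿⠿⠂⠂⠂⠿⠀
⠀⠿⠿⠂⠂⠂⠿⠀
⠀⠿⠿⠂⣾⠂⠿⠀
⠀⠿⠿⠿⠂⠿⠿⠀
⠀⠿⠿⠿⠂⠿⠂⠀
⠀⠀⠀⠀⠀⠀⠀⠀

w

⠀⠀⠀⠀⠀⠀⠀⠀
⠀⠀⠿⠿⠿⠿⠿⠀
⠀⠀⠿⠿⠂⠂⠂⠿
⠀⠀⠿⠿⠂⠂⠂⠿
⠀⠀⠿⠿⣾⠛⠂⠿
⠀⠀⠿⠿⠿⠂⠿⠿
⠀⠀⠿⠿⠿⠂⠿⠂
⠀⠀⠀⠀⠀⠀⠀⠀

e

⠀⠀⠀⠀⠀⠀⠀⠀
⠀⠿⠿⠿⠿⠿⠀⠀
⠀⠿⠿⠂⠂⠂⠿⠀
⠀⠿⠿⠂⠂⠂⠿⠀
⠀⠿⠿⠂⣾⠂⠿⠀
⠀⠿⠿⠿⠂⠿⠿⠀
⠀⠿⠿⠿⠂⠿⠂⠀
⠀⠀⠀⠀⠀⠀⠀⠀

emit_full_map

⠿⠿⠿⠿⠿⠀
⠿⠿⠂⠂⠂⠿
⠿⠿⠂⠂⠂⠿
⠿⠿⠂⣾⠂⠿
⠿⠿⠿⠂⠿⠿
⠿⠿⠿⠂⠿⠂

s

⠀⠿⠿⠿⠿⠿⠀⠀
⠀⠿⠿⠂⠂⠂⠿⠀
⠀⠿⠿⠂⠂⠂⠿⠀
⠀⠿⠿⠂⠛⠂⠿⠀
⠀⠿⠿⠿⣾⠿⠿⠀
⠀⠿⠿⠿⠂⠿⠂⠀
⠀⠀⠿⠿⠂⠿⠂⠀
⠀⠀⠀⠀⠀⠀⠀⠀

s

⠀⠿⠿⠂⠂⠂⠿⠀
⠀⠿⠿⠂⠂⠂⠿⠀
⠀⠿⠿⠂⠛⠂⠿⠀
⠀⠿⠿⠿⠂⠿⠿⠀
⠀⠿⠿⠿⣾⠿⠂⠀
⠀⠀⠿⠿⠂⠿⠂⠀
⠀⠀⠿⠿⠂⠿⠂⠀
⠀⠀⠀⠀⠀⠀⠀⠀

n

⠀⠿⠿⠿⠿⠿⠀⠀
⠀⠿⠿⠂⠂⠂⠿⠀
⠀⠿⠿⠂⠂⠂⠿⠀
⠀⠿⠿⠂⠛⠂⠿⠀
⠀⠿⠿⠿⣾⠿⠿⠀
⠀⠿⠿⠿⠂⠿⠂⠀
⠀⠀⠿⠿⠂⠿⠂⠀
⠀⠀⠿⠿⠂⠿⠂⠀

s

⠀⠿⠿⠂⠂⠂⠿⠀
⠀⠿⠿⠂⠂⠂⠿⠀
⠀⠿⠿⠂⠛⠂⠿⠀
⠀⠿⠿⠿⠂⠿⠿⠀
⠀⠿⠿⠿⣾⠿⠂⠀
⠀⠀⠿⠿⠂⠿⠂⠀
⠀⠀⠿⠿⠂⠿⠂⠀
⠀⠀⠀⠀⠀⠀⠀⠀

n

⠀⠿⠿⠿⠿⠿⠀⠀
⠀⠿⠿⠂⠂⠂⠿⠀
⠀⠿⠿⠂⠂⠂⠿⠀
⠀⠿⠿⠂⠛⠂⠿⠀
⠀⠿⠿⠿⣾⠿⠿⠀
⠀⠿⠿⠿⠂⠿⠂⠀
⠀⠀⠿⠿⠂⠿⠂⠀
⠀⠀⠿⠿⠂⠿⠂⠀


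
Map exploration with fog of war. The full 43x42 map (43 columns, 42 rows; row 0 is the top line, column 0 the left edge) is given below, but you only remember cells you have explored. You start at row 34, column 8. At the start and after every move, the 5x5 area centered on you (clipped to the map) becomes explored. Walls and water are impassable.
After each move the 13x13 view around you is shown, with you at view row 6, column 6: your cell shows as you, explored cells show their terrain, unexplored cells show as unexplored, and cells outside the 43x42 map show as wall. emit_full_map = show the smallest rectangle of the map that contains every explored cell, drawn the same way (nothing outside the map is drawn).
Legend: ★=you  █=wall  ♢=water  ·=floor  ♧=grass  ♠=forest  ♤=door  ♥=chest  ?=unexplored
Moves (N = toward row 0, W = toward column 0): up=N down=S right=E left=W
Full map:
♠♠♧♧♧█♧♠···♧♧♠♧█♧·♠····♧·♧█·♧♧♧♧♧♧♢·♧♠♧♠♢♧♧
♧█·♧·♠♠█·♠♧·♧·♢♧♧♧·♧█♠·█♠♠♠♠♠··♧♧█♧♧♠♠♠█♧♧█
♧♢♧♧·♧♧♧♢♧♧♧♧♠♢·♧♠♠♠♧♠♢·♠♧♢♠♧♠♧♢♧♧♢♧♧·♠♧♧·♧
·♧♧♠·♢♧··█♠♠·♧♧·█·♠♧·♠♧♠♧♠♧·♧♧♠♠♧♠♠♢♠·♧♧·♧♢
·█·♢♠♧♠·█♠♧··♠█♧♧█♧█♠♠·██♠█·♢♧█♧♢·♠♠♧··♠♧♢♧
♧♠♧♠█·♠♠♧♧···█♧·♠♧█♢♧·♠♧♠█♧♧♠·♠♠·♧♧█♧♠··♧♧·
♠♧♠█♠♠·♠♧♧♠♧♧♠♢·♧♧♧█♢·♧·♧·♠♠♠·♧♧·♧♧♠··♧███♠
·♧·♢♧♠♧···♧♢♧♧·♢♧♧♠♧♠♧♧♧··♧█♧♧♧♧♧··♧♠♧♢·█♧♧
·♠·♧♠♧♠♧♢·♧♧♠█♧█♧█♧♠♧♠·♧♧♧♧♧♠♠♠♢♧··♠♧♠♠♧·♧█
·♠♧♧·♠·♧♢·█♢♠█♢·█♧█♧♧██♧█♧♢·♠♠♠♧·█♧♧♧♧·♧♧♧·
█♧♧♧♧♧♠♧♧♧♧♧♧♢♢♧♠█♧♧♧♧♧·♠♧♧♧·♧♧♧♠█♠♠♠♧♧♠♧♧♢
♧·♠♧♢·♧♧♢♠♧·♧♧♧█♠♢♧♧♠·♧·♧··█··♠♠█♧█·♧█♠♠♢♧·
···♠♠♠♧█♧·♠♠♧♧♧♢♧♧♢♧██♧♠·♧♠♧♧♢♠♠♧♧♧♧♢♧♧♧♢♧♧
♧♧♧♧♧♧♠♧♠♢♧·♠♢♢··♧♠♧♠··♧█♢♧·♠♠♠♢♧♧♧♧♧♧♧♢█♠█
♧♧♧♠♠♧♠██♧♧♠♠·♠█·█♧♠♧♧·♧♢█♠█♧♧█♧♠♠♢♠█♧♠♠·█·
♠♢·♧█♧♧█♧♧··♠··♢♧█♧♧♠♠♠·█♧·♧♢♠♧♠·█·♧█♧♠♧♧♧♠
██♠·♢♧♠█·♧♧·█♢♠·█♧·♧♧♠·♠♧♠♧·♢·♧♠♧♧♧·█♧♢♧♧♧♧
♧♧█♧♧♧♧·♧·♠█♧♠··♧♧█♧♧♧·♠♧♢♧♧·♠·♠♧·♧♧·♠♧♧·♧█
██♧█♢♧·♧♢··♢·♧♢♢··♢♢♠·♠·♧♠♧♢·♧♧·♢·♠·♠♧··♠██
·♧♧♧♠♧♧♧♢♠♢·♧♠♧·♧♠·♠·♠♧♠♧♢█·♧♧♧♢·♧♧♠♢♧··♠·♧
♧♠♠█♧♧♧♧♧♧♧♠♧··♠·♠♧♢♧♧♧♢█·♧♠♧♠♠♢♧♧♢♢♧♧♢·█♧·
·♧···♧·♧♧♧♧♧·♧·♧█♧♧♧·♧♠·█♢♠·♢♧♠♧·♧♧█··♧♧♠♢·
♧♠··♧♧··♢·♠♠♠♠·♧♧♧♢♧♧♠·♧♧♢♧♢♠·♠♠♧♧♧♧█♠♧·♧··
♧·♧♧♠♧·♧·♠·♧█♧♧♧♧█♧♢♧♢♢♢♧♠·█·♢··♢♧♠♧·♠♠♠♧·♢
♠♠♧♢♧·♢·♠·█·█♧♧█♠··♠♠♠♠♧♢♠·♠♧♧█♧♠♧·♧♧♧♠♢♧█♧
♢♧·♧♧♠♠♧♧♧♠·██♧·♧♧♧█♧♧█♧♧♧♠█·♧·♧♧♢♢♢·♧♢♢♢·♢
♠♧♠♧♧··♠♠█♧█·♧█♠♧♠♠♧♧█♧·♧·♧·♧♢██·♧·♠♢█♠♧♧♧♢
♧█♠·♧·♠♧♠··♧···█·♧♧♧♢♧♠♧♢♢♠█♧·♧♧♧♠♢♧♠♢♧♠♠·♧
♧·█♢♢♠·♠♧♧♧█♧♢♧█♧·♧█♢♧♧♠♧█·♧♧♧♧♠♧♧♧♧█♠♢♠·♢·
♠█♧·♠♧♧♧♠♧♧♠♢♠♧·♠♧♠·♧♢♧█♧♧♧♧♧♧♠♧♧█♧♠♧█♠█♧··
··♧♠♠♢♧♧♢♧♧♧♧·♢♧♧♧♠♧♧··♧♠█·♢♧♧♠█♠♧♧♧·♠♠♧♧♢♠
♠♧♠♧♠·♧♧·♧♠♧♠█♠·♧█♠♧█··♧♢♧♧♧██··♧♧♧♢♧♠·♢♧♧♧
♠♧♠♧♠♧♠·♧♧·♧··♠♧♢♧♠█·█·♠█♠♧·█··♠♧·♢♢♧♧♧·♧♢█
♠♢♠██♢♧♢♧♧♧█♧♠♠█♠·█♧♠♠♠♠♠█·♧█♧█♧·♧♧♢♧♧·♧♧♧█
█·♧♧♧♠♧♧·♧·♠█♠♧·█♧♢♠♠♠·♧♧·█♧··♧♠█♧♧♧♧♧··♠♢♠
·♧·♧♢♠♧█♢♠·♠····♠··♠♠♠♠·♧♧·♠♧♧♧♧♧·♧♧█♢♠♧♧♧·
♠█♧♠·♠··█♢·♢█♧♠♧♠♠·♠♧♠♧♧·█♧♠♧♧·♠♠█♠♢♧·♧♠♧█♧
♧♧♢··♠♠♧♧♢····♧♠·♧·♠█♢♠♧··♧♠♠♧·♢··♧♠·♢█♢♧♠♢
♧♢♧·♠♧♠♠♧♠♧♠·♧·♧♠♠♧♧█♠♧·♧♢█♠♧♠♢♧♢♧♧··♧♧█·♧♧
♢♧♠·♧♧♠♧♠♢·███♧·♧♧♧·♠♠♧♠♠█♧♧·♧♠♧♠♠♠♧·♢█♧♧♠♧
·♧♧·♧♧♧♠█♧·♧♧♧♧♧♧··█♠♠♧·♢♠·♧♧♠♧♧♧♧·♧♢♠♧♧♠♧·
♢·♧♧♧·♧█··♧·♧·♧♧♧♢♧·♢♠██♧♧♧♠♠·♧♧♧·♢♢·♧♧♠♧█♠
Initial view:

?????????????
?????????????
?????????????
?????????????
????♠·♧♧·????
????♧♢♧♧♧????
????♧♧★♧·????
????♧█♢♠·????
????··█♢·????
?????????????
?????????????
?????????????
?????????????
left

?????????????
?????????????
?????????????
?????????????
????♧♠·♧♧·???
????♢♧♢♧♧♧???
????♠♧★·♧·???
????♠♧█♢♠·???
????♠··█♢·???
?????????????
?????????????
?????????????
?????????????

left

?????????????
?????????????
?????????????
?????????????
????♠♧♠·♧♧·??
????█♢♧♢♧♧♧??
????♧♠★♧·♧·??
????♢♠♧█♢♠·??
????·♠··█♢·??
?????????????
?????????????
?????????????
?????????????

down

?????????????
?????????????
?????????????
????♠♧♠·♧♧·??
????█♢♧♢♧♧♧??
????♧♠♧♧·♧·??
????♢♠★█♢♠·??
????·♠··█♢·??
????·♠♠♧♧????
?????????????
?????????????
?????????????
?????????????

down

?????????????
?????????????
????♠♧♠·♧♧·??
????█♢♧♢♧♧♧??
????♧♠♧♧·♧·??
????♢♠♧█♢♠·??
????·♠★·█♢·??
????·♠♠♧♧????
????♠♧♠♠♧????
?????????????
?????????????
?????????????
█████████████

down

?????????????
????♠♧♠·♧♧·??
????█♢♧♢♧♧♧??
????♧♠♧♧·♧·??
????♢♠♧█♢♠·??
????·♠··█♢·??
????·♠★♧♧????
????♠♧♠♠♧????
????♧♧♠♧♠????
?????????????
?????????????
█████████████
█████████████

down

????♠♧♠·♧♧·??
????█♢♧♢♧♧♧??
????♧♠♧♧·♧·??
????♢♠♧█♢♠·??
????·♠··█♢·??
????·♠♠♧♧????
????♠♧★♠♧????
????♧♧♠♧♠????
????♧♧♧♠█????
?????????????
█████████████
█████████████
█████████████

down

????█♢♧♢♧♧♧??
????♧♠♧♧·♧·??
????♢♠♧█♢♠·??
????·♠··█♢·??
????·♠♠♧♧????
????♠♧♠♠♧????
????♧♧★♧♠????
????♧♧♧♠█????
????♧·♧█·????
█████████████
█████████████
█████████████
█████████████

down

????♧♠♧♧·♧·??
????♢♠♧█♢♠·??
????·♠··█♢·??
????·♠♠♧♧????
????♠♧♠♠♧????
????♧♧♠♧♠????
????♧♧★♠█????
????♧·♧█·????
█████████████
█████████████
█████████████
█████████████
█████████████

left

█????♧♠♧♧·♧·?
█????♢♠♧█♢♠·?
█????·♠··█♢·?
█????·♠♠♧♧???
█???·♠♧♠♠♧???
█???·♧♧♠♧♠???
█???·♧★♧♠█???
█???♧♧·♧█·???
█████████████
█████████████
█████████████
█████████████
█████████████

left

██????♧♠♧♧·♧·
██????♢♠♧█♢♠·
██????·♠··█♢·
██????·♠♠♧♧??
██??♧·♠♧♠♠♧??
██??♠·♧♧♠♧♠??
██??♧·★♧♧♠█??
██??♧♧♧·♧█·??
█████████████
█████████████
█████████████
█████████████
█████████████

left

███????♧♠♧♧·♧
███????♢♠♧█♢♠
███????·♠··█♢
███????·♠♠♧♧?
███?♢♧·♠♧♠♠♧?
███?♧♠·♧♧♠♧♠?
███?♧♧★♧♧♧♠█?
███?·♧♧♧·♧█·?
█████████████
█████████████
█████████████
█████████████
█████████████

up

███????█♢♧♢♧♧
███????♧♠♧♧·♧
███????♢♠♧█♢♠
███????·♠··█♢
███?♧♢··♠♠♧♧?
███?♢♧·♠♧♠♠♧?
███?♧♠★♧♧♠♧♠?
███?♧♧·♧♧♧♠█?
███?·♧♧♧·♧█·?
█████████████
█████████████
█████████████
█████████████

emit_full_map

???♠♧♠·♧♧·
???█♢♧♢♧♧♧
???♧♠♧♧·♧·
???♢♠♧█♢♠·
???·♠··█♢·
♧♢··♠♠♧♧??
♢♧·♠♧♠♠♧??
♧♠★♧♧♠♧♠??
♧♧·♧♧♧♠█??
·♧♧♧·♧█·??

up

███????♠♧♠·♧♧
███????█♢♧♢♧♧
███????♧♠♧♧·♧
███????♢♠♧█♢♠
███?█♧♠·♠··█♢
███?♧♢··♠♠♧♧?
███?♢♧★♠♧♠♠♧?
███?♧♠·♧♧♠♧♠?
███?♧♧·♧♧♧♠█?
███?·♧♧♧·♧█·?
█████████████
█████████████
█████████████

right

██????♠♧♠·♧♧·
██????█♢♧♢♧♧♧
██????♧♠♧♧·♧·
██????♢♠♧█♢♠·
██?█♧♠·♠··█♢·
██?♧♢··♠♠♧♧??
██?♢♧·★♧♠♠♧??
██?♧♠·♧♧♠♧♠??
██?♧♧·♧♧♧♠█??
██?·♧♧♧·♧█·??
█████████████
█████████████
█████████████

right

█????♠♧♠·♧♧·?
█????█♢♧♢♧♧♧?
█????♧♠♧♧·♧·?
█????♢♠♧█♢♠·?
█?█♧♠·♠··█♢·?
█?♧♢··♠♠♧♧???
█?♢♧·♠★♠♠♧???
█?♧♠·♧♧♠♧♠???
█?♧♧·♧♧♧♠█???
█?·♧♧♧·♧█·???
█████████████
█████████████
█████████████

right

????♠♧♠·♧♧·??
????█♢♧♢♧♧♧??
????♧♠♧♧·♧·??
????♢♠♧█♢♠·??
?█♧♠·♠··█♢·??
?♧♢··♠♠♧♧????
?♢♧·♠♧★♠♧????
?♧♠·♧♧♠♧♠????
?♧♧·♧♧♧♠█????
?·♧♧♧·♧█·????
█████████████
█████████████
█████████████

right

???♠♧♠·♧♧·???
???█♢♧♢♧♧♧???
???♧♠♧♧·♧·???
???♢♠♧█♢♠·???
█♧♠·♠··█♢·???
♧♢··♠♠♧♧♢????
♢♧·♠♧♠★♧♠????
♧♠·♧♧♠♧♠♢????
♧♧·♧♧♧♠█♧????
·♧♧♧·♧█·?????
█████████████
█████████████
█████████████

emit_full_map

???♠♧♠·♧♧·
???█♢♧♢♧♧♧
???♧♠♧♧·♧·
???♢♠♧█♢♠·
█♧♠·♠··█♢·
♧♢··♠♠♧♧♢?
♢♧·♠♧♠★♧♠?
♧♠·♧♧♠♧♠♢?
♧♧·♧♧♧♠█♧?
·♧♧♧·♧█·??
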